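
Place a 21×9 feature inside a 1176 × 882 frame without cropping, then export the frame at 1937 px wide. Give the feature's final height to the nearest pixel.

830 px

At 1176×882 the feature is width-limited, so height = 1176 × 9/21 ≈ 504.00 px.
Scaling 1176 → 1937 is ×1.6471, so the height becomes 504.00 × 1.6471 ≈ 830.14 px.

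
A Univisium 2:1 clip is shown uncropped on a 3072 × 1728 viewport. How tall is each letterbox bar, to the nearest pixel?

96 px

Univisium 2:1 (2.000) > 16:9 (1.778), so the clip fills the width.
That makes the image 1536.00 px tall (3072 × 1/2).
Black = 1728 − 1536.00 = 192.00 px, or 96.00 per bar.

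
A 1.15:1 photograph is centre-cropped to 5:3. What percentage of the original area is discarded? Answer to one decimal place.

Going from 1.15:1 to 5:3 means cutting height while keeping width.
(1.150)/(1.667) ≈ 0.690 of the area survives, leaving 31.00% discarded.

31.0%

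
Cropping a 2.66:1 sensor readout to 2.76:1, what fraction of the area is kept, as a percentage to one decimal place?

96.4%

The width stays; only height is cut (since 2.76:1 is wider than 2.66:1).
Fraction kept = (2.660)/(2.760) ≈ 96.38%.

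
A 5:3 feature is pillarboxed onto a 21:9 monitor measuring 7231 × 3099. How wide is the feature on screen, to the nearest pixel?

5:3 is narrower than 21:9, so it spans the full height.
That makes the image 5165.00 px wide (3099 × 5/3).

5165 px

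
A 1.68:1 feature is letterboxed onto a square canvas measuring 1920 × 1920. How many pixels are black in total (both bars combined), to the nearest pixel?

1492114 pixels

1.68:1 (1.680) > square (1.000), so the feature fills the width.
Content height = 1920 / 1.680 ≈ 1142.8571 px.
Leftover height: 1920 − 1142.8571 = 777.1429 px.
Across the 1920-px span: 777.1429 × 1920 ≈ 1492114 px.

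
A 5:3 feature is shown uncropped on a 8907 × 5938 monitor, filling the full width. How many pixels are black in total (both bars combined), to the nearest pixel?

5288977 pixels

Content height = 8907 × 3/5 ≈ 5344.2000 px.
5938 − 5344.2000 = 593.8000 px of bars.
Bar area = 593.8000 × 8907 ≈ 5288977 px.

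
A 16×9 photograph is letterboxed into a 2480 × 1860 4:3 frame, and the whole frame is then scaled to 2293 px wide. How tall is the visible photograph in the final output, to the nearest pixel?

Fitted into 2480×1860, the photograph spans the width; its height is 2480 × 9/16 ≈ 1395.00 px.
The frame scales by 2293/2480 = 0.9246; 1395.00 × 0.9246 ≈ 1289.81 px.

1290 px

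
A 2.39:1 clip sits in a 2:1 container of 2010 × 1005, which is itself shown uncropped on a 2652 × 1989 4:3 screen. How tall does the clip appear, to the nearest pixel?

1110 px

Inside the 2010×1005 canvas the clip is width-limited at 2010.00 × 841.00.
The 2:1 canvas is width-limited in 2652×1989, giving 2652.00 × 1326.00; scale factor 1.3194.
The clip scales with it: height 841.00 × 1.3194 ≈ 1109.62.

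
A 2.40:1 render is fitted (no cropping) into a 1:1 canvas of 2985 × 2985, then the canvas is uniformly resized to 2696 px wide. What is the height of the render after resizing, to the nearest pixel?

At 2985×2985 the render is width-limited, so height = 2985 / 2.400 ≈ 1243.75 px.
The frame scales by 2696/2985 = 0.9032; 1243.75 × 0.9032 ≈ 1123.33 px.

1123 px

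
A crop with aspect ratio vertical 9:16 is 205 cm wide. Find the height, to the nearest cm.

205 / 9 × 16 = 364.44.

364 cm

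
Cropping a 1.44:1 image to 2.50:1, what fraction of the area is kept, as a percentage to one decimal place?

57.6%

The width stays; only height is cut (since 2.50:1 is wider than 1.44:1).
(1.440)/(2.500) ≈ 0.576 of the area survives.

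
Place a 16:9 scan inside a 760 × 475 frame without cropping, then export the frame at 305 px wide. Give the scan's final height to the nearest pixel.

172 px

In the 760×475 frame the scan fills the width: height = 760 × 9/16 ≈ 427.50 px.
Resizing to 305 px wide multiplies everything by 0.4013: 427.50 → 171.56 px.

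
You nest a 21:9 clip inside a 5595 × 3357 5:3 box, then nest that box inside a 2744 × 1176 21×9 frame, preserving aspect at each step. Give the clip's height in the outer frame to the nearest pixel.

840 px

21:9 in 5595×3357: fills the width, so the clip is 5595.00 × 2397.86.
5:3 in 2744×1176: fills the height, so the intermediate becomes 1960.00 × 1176.00 — a scale of ×0.3503.
The clip scales with it: height 2397.86 × 0.3503 ≈ 840.00.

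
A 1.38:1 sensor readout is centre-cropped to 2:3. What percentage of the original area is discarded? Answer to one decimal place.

2:3 is narrower than 1.38:1, so the crop keeps the full height and trims the width.
Fraction kept = (0.667)/(1.380) ≈ 48.31%, so 51.69% is lost.

51.7%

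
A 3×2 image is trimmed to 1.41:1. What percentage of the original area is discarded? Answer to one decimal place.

6.0%

Going from 3×2 to 1.41:1 means cutting width while keeping height.
Area ratio = (1.410)/(1.500) = 94.00%; the remaining 6.00% is cropped out.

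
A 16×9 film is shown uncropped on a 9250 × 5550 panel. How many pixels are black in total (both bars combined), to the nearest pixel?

16×9 (1.778) > 5:3 (1.667), so the film fills the width.
The film is 9250 × 9/16 ≈ 5203.1250 px tall.
Black = 5550 − 5203.1250 = 346.8750 px.
That's 346.8750 × 9250 ≈ 3208594 black pixels.

3208594 pixels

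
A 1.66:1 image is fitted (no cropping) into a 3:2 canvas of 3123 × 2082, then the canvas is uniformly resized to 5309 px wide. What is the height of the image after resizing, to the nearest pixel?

In the 3123×2082 frame the image fills the width: height = 3123 / 1.660 ≈ 1881.33 px.
The frame scales by 5309/3123 = 1.7000; 1881.33 × 1.7000 ≈ 3198.19 px.

3198 px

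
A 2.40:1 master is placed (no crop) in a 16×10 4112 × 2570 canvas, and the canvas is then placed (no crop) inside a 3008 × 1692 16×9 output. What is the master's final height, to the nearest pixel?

1128 px

First fit — 2.40:1 into 4112×2570 spans the width: 4112.00 × 1713.33.
16×10 in 3008×1692: fills the height, so the intermediate becomes 2707.20 × 1692.00 — a scale of ×0.6584.
Applying the same ×0.6584: 1713.33 → 1128.00.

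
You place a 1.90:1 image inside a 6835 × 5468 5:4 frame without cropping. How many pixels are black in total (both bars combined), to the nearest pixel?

1.90:1 is wider than 5:4, so it spans the full width.
That makes the image 3597.3684 px tall (6835 / 1.900).
Black = 5468 − 3597.3684 = 1870.6316 px.
Bar area = 1870.6316 × 6835 ≈ 12785767 px.

12785767 pixels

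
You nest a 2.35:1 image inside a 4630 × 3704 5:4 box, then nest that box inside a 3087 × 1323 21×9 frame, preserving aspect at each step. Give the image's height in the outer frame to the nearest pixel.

First fit — 2.35:1 into 4630×3704 spans the width: 4630.00 × 1970.21.
The 5:4 canvas is height-limited in 3087×1323, giving 1653.75 × 1323.00; scale factor 0.3572.
The image scales with it: height 1970.21 × 0.3572 ≈ 703.72.

704 px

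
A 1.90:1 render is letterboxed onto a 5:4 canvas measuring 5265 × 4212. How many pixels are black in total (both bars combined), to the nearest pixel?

1.90:1 (1.900) > 5:4 (1.250), so the render fills the width.
The render is 5265 / 1.900 ≈ 2771.0526 px tall.
Black = 4212 − 2771.0526 = 1440.9474 px.
That's 1440.9474 × 5265 ≈ 7586588 black pixels.

7586588 pixels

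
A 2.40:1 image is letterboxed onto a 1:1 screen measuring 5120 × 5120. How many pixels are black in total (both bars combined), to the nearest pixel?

2.40:1 is wider than 1:1, so it spans the full width.
Content height = 5120 / 2.400 ≈ 2133.3333 px.
Leftover height: 5120 − 2133.3333 = 2986.6667 px.
Across the 5120-px span: 2986.6667 × 5120 ≈ 15291733 px.

15291733 pixels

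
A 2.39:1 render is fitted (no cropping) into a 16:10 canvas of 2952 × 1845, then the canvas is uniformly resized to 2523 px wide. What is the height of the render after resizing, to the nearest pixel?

1056 px

Fitted into 2952×1845, the render spans the width; its height is 2952 / 2.390 ≈ 1235.15 px.
The frame scales by 2523/2952 = 0.8547; 1235.15 × 0.8547 ≈ 1055.65 px.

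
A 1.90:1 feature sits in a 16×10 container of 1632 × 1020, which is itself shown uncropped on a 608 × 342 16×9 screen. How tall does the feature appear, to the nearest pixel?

288 px

1.90:1 in 1632×1020: fills the width, so the feature is 1632.00 × 858.95.
16×10 in 608×342: fills the height, so the intermediate becomes 547.20 × 342.00 — a scale of ×0.3353.
So the feature's height is 858.95 × 0.3353 ≈ 288.00.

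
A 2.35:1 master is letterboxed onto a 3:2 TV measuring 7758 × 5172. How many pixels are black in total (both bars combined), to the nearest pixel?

14513072 pixels

Since 2.350 > 1.500, the master is width-limited.
Content height = 7758 / 2.350 ≈ 3301.2766 px.
Leftover height: 5172 − 3301.2766 = 1870.7234 px.
That's 1870.7234 × 7758 ≈ 14513072 black pixels.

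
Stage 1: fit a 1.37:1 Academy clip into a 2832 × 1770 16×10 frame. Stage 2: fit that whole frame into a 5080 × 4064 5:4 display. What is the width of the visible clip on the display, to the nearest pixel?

4350 px

1.37:1 Academy in 2832×1770: fills the height, so the clip is 2424.90 × 1770.00.
Second fit — the 16×10 canvas into 5080×4064 spans the width: 5080.00 × 3175.00 (×1.7938 from 2832×1770).
Applying the same ×1.7938: 2424.90 → 4349.75.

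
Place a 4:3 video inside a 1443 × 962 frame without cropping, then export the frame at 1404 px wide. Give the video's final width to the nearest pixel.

Fitted into 1443×962, the video spans the height; its width is 962 × 4/3 ≈ 1282.67 px.
Scaling 1443 → 1404 is ×0.9730, so the width becomes 1282.67 × 0.9730 ≈ 1248.00 px.

1248 px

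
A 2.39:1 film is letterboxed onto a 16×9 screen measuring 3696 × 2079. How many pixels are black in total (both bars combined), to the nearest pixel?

2.39:1 is wider than 16×9, so it spans the full width.
That makes the image 1546.4435 px tall (3696 / 2.390).
Leftover height: 2079 − 1546.4435 = 532.5565 px.
Bar area = 532.5565 × 3696 ≈ 1968329 px.

1968329 pixels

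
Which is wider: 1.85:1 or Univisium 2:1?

Univisium 2:1

1.85 and Univisium 2:1 = 2; 2 > 1.85.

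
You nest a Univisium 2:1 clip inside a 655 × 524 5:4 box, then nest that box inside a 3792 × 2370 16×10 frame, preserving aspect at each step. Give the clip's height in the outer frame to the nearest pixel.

Inside the 655×524 canvas the clip is width-limited at 655.00 × 327.50.
The 5:4 canvas is height-limited in 3792×2370, giving 2962.50 × 2370.00; scale factor 4.5229.
Applying the same ×4.5229: 327.50 → 1481.25.

1481 px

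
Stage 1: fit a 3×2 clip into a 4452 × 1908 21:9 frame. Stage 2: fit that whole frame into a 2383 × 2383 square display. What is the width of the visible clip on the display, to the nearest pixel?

Inside the 4452×1908 canvas the clip is height-limited at 2862.00 × 1908.00.
Second fit — the 21:9 canvas into 2383×2383 spans the width: 2383.00 × 1021.29 (×0.5353 from 4452×1908).
Applying the same ×0.5353: 2862.00 → 1531.93.

1532 px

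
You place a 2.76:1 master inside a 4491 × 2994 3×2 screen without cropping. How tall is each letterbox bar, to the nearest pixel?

Since 2.760 > 1.500, the master is width-limited.
The master is 4491 / 2.760 ≈ 1627.17 px tall.
Leftover height: 2994 − 1627.17 = 1366.83 px → 683.41 each side.

683 px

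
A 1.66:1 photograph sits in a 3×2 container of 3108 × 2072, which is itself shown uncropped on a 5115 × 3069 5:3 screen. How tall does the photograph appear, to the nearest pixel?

2773 px

Inside the 3108×2072 canvas the photograph is width-limited at 3108.00 × 1872.29.
3×2 in 5115×3069: fills the height, so the intermediate becomes 4603.50 × 3069.00 — a scale of ×1.4812.
So the photograph's height is 1872.29 × 1.4812 ≈ 2773.19.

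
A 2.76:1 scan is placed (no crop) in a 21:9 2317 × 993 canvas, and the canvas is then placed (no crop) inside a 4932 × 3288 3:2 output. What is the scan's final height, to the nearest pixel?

1787 px

Inside the 2317×993 canvas the scan is width-limited at 2317.00 × 839.49.
Second fit — the 21:9 canvas into 4932×3288 spans the width: 4932.00 × 2113.71 (×2.1286 from 2317×993).
The scan scales with it: height 839.49 × 2.1286 ≈ 1786.96.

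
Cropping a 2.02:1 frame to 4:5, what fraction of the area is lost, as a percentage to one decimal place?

4:5 is narrower than 2.02:1, so the crop keeps the full height and trims the width.
Fraction kept = (0.800)/(2.020) ≈ 39.60%, so 60.40% is lost.

60.4%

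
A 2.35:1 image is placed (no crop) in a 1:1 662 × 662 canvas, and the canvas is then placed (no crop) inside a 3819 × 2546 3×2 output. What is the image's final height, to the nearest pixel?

Inside the 662×662 canvas the image is width-limited at 662.00 × 281.70.
1:1 in 3819×2546: fills the height, so the intermediate becomes 2546.00 × 2546.00 — a scale of ×3.8459.
The image scales with it: height 281.70 × 3.8459 ≈ 1083.40.

1083 px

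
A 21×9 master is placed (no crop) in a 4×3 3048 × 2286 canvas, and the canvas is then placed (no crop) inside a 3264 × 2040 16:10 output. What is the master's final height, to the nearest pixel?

21×9 in 3048×2286: fills the width, so the master is 3048.00 × 1306.29.
Second fit — the 4×3 canvas into 3264×2040 spans the height: 2720.00 × 2040.00 (×0.8924 from 3048×2286).
Applying the same ×0.8924: 1306.29 → 1165.71.

1166 px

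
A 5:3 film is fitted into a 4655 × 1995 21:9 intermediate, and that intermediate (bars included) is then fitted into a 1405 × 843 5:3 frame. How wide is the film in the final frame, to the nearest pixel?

1004 px

Inside the 4655×1995 canvas the film is height-limited at 3325.00 × 1995.00.
The 21:9 canvas is width-limited in 1405×843, giving 1405.00 × 602.14; scale factor 0.3018.
Applying the same ×0.3018: 3325.00 → 1003.57.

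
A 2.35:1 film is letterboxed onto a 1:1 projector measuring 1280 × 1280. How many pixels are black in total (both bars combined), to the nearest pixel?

941209 pixels

2.35:1 is wider than 1:1, so it spans the full width.
Content height = 1280 / 2.350 ≈ 544.6809 px.
1280 − 544.6809 = 735.3191 px of bars.
Across the 1280-px span: 735.3191 × 1280 ≈ 941209 px.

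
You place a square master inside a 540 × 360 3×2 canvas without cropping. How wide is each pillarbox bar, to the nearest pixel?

90 px

square (1.000) < 3×2 (1.500), so the master fills the height.
The master is 360 × 1/1 ≈ 360.00 px wide.
Black = 540 − 360.00 = 180.00 px, or 90.00 per bar.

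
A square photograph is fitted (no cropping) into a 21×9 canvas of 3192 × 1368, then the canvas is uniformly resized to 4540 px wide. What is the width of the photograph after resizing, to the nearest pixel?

1946 px

Fitted into 3192×1368, the photograph spans the height; its width is 1368 × 1/1 ≈ 1368.00 px.
The frame scales by 4540/3192 = 1.4223; 1368.00 × 1.4223 ≈ 1945.71 px.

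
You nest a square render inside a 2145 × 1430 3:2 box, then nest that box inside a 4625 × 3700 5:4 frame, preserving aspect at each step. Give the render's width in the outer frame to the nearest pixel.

square in 2145×1430: fills the height, so the render is 1430.00 × 1430.00.
Second fit — the 3:2 canvas into 4625×3700 spans the width: 4625.00 × 3083.33 (×2.1562 from 2145×1430).
The render scales with it: width 1430.00 × 2.1562 ≈ 3083.33.

3083 px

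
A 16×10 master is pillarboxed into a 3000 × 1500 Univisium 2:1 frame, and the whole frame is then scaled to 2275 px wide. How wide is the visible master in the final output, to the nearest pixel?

In the 3000×1500 frame the master fills the height: width = 1500 × 16/10 ≈ 2400.00 px.
Scaling 3000 → 2275 is ×0.7583, so the width becomes 2400.00 × 0.7583 ≈ 1820.00 px.

1820 px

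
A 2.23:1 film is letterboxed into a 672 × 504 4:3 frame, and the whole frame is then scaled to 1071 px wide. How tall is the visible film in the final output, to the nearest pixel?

480 px

In the 672×504 frame the film fills the width: height = 672 / 2.230 ≈ 301.35 px.
Resizing to 1071 px wide multiplies everything by 1.5938: 301.35 → 480.27 px.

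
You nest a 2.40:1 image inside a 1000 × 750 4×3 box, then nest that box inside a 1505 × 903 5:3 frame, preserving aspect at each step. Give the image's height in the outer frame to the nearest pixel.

502 px

2.40:1 in 1000×750: fills the width, so the image is 1000.00 × 416.67.
4×3 in 1505×903: fills the height, so the intermediate becomes 1204.00 × 903.00 — a scale of ×1.2040.
So the image's height is 416.67 × 1.2040 ≈ 501.67.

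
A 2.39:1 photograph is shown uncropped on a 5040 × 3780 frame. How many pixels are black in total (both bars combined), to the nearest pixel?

2.39:1 (2.390) > 4×3 (1.333), so the photograph fills the width.
Content height = 5040 / 2.390 ≈ 2108.7866 px.
Black = 3780 − 2108.7866 = 1671.2134 px.
Across the 5040-px span: 1671.2134 × 5040 ≈ 8422915 px.

8422915 pixels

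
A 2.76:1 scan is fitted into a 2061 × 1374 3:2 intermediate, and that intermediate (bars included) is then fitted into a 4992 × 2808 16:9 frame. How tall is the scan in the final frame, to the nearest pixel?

1526 px

First fit — 2.76:1 into 2061×1374 spans the width: 2061.00 × 746.74.
Second fit — the 3:2 canvas into 4992×2808 spans the height: 4212.00 × 2808.00 (×2.0437 from 2061×1374).
The scan scales with it: height 746.74 × 2.0437 ≈ 1526.09.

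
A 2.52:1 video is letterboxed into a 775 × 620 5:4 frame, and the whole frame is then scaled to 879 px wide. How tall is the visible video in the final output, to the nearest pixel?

At 775×620 the video is width-limited, so height = 775 / 2.520 ≈ 307.54 px.
The frame scales by 879/775 = 1.1342; 307.54 × 1.1342 ≈ 348.81 px.

349 px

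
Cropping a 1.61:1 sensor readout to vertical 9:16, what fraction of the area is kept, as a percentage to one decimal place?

Going from 1.61:1 to vertical 9:16 means cutting width while keeping height.
Fraction kept = (0.562)/(1.610) ≈ 34.94%.

34.9%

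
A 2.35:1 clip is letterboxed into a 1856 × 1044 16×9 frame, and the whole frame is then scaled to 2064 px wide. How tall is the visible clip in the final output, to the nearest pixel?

878 px

Fitted into 1856×1044, the clip spans the width; its height is 1856 / 2.350 ≈ 789.79 px.
Resizing to 2064 px wide multiplies everything by 1.1121: 789.79 → 878.30 px.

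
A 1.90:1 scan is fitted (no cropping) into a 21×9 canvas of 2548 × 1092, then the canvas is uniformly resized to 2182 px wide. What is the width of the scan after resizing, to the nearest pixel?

In the 2548×1092 frame the scan fills the height: width = 1092 × 1.900 ≈ 2074.80 px.
Resizing to 2182 px wide multiplies everything by 0.8564: 2074.80 → 1776.77 px.

1777 px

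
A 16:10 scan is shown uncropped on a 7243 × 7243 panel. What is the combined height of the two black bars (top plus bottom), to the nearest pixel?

2716 px

16:10 is wider than square, so it spans the full width.
That makes the image 4526.88 px tall (7243 × 10/16).
Leftover height: 7243 − 4526.88 = 2716.12 px.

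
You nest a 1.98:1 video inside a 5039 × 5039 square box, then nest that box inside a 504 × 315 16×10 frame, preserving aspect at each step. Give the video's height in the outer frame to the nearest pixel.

1.98:1 in 5039×5039: fills the width, so the video is 5039.00 × 2544.95.
Second fit — the square canvas into 504×315 spans the height: 315.00 × 315.00 (×0.0625 from 5039×5039).
So the video's height is 2544.95 × 0.0625 ≈ 159.09.

159 px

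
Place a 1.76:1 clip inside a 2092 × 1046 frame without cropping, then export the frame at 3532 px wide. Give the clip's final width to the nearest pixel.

At 2092×1046 the clip is height-limited, so width = 1046 × 1.760 ≈ 1840.96 px.
Resizing to 3532 px wide multiplies everything by 1.6883: 1840.96 → 3108.16 px.

3108 px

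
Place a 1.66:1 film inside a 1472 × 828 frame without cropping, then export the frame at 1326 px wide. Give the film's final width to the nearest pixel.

In the 1472×828 frame the film fills the height: width = 828 × 1.660 ≈ 1374.48 px.
Scaling 1472 → 1326 is ×0.9008, so the width becomes 1374.48 × 0.9008 ≈ 1238.15 px.

1238 px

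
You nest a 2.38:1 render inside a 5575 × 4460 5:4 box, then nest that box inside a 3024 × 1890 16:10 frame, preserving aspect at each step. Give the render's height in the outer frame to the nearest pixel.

993 px

First fit — 2.38:1 into 5575×4460 spans the width: 5575.00 × 2342.44.
5:4 in 3024×1890: fills the height, so the intermediate becomes 2362.50 × 1890.00 — a scale of ×0.4238.
So the render's height is 2342.44 × 0.4238 ≈ 992.65.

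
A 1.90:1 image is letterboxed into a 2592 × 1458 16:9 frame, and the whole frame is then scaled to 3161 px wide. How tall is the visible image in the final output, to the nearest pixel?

1664 px

In the 2592×1458 frame the image fills the width: height = 2592 / 1.900 ≈ 1364.21 px.
Resizing to 3161 px wide multiplies everything by 1.2195: 1364.21 → 1663.68 px.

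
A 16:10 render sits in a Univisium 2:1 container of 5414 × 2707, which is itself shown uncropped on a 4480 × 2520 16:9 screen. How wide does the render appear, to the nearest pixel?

Inside the 5414×2707 canvas the render is height-limited at 4331.20 × 2707.00.
Second fit — the Univisium 2:1 canvas into 4480×2520 spans the width: 4480.00 × 2240.00 (×0.8275 from 5414×2707).
Applying the same ×0.8275: 4331.20 → 3584.00.

3584 px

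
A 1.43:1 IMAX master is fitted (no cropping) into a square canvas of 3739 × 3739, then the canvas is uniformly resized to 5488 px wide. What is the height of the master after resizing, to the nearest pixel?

At 3739×3739 the master is width-limited, so height = 3739 / 1.430 ≈ 2614.69 px.
The frame scales by 5488/3739 = 1.4678; 2614.69 × 1.4678 ≈ 3837.76 px.

3838 px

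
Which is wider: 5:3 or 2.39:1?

2.39:1

5:3 = 1.667 and 2.39; 2.39 > 1.667.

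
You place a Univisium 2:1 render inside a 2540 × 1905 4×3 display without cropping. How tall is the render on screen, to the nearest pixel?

Since 2.000 > 1.333, the render is width-limited.
Content height = 2540 × 1/2 ≈ 1270.00 px.

1270 px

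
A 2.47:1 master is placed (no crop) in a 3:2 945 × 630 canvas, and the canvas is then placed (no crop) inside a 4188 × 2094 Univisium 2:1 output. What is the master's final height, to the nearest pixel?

1272 px

2.47:1 in 945×630: fills the width, so the master is 945.00 × 382.59.
Second fit — the 3:2 canvas into 4188×2094 spans the height: 3141.00 × 2094.00 (×3.3238 from 945×630).
So the master's height is 382.59 × 3.3238 ≈ 1271.66.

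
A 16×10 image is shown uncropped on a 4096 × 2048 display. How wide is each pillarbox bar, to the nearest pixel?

16×10 is narrower than 2:1, so it spans the full height.
Content width = 2048 × 16/10 ≈ 3276.80 px.
Black = 4096 − 3276.80 = 819.20 px, or 409.60 per bar.

410 px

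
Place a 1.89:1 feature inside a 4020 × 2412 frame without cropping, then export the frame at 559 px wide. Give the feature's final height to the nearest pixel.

In the 4020×2412 frame the feature fills the width: height = 4020 / 1.890 ≈ 2126.98 px.
The frame scales by 559/4020 = 0.1391; 2126.98 × 0.1391 ≈ 295.77 px.

296 px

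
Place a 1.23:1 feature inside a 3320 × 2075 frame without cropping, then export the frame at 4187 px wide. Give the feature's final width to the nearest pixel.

At 3320×2075 the feature is height-limited, so width = 2075 × 1.230 ≈ 2552.25 px.
Resizing to 4187 px wide multiplies everything by 1.2611: 2552.25 → 3218.76 px.

3219 px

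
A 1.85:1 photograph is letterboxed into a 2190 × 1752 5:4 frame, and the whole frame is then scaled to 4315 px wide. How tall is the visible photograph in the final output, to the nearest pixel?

2332 px

In the 2190×1752 frame the photograph fills the width: height = 2190 / 1.850 ≈ 1183.78 px.
The frame scales by 4315/2190 = 1.9703; 1183.78 × 1.9703 ≈ 2332.43 px.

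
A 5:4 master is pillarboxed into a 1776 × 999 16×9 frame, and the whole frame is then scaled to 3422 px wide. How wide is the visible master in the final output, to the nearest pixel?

In the 1776×999 frame the master fills the height: width = 999 × 5/4 ≈ 1248.75 px.
The frame scales by 3422/1776 = 1.9268; 1248.75 × 1.9268 ≈ 2406.09 px.

2406 px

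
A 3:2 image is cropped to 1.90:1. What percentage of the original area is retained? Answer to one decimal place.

1.90:1 is wider than 3:2, so the crop keeps the full width and trims the height.
(1.500)/(1.900) ≈ 0.789 of the area survives.

78.9%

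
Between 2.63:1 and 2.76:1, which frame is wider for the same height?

2.63 and 2.76; 2.76 > 2.63.

2.76:1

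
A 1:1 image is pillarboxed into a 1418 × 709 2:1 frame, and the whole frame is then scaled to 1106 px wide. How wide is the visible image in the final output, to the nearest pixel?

At 1418×709 the image is height-limited, so width = 709 × 1/1 ≈ 709.00 px.
The frame scales by 1106/1418 = 0.7800; 709.00 × 0.7800 ≈ 553.00 px.

553 px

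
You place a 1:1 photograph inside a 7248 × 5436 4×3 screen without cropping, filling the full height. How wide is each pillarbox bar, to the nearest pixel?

The photograph is 5436 × 1/1 ≈ 5436.00 px wide.
Black = 7248 − 5436.00 = 1812.00 px, or 906.00 per bar.

906 px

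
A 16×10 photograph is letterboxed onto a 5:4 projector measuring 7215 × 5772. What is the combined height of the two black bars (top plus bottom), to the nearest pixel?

1263 px

Since 1.600 > 1.250, the photograph is width-limited.
Content height = 7215 × 10/16 ≈ 4509.38 px.
Leftover height: 5772 − 4509.38 = 1262.62 px.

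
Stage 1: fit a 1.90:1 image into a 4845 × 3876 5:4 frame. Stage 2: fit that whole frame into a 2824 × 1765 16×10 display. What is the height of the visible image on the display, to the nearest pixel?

First fit — 1.90:1 into 4845×3876 spans the width: 4845.00 × 2550.00.
The 5:4 canvas is height-limited in 2824×1765, giving 2206.25 × 1765.00; scale factor 0.4554.
The image scales with it: height 2550.00 × 0.4554 ≈ 1161.18.

1161 px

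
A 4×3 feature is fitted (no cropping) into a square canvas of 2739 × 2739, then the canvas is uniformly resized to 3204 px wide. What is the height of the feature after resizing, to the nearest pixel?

In the 2739×2739 frame the feature fills the width: height = 2739 × 3/4 ≈ 2054.25 px.
Scaling 2739 → 3204 is ×1.1698, so the height becomes 2054.25 × 1.1698 ≈ 2403.00 px.

2403 px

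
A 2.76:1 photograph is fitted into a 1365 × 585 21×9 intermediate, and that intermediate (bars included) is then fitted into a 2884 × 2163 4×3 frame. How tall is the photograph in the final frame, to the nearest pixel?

Inside the 1365×585 canvas the photograph is width-limited at 1365.00 × 494.57.
Second fit — the 21×9 canvas into 2884×2163 spans the width: 2884.00 × 1236.00 (×2.1128 from 1365×585).
The photograph scales with it: height 494.57 × 2.1128 ≈ 1044.93.

1045 px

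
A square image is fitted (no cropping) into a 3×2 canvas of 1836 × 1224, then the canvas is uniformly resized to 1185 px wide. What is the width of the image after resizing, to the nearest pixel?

At 1836×1224 the image is height-limited, so width = 1224 × 1/1 ≈ 1224.00 px.
Scaling 1836 → 1185 is ×0.6454, so the width becomes 1224.00 × 0.6454 ≈ 790.00 px.

790 px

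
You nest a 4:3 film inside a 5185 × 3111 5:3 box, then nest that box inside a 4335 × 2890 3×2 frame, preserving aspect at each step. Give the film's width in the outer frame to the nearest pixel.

3468 px

Inside the 5185×3111 canvas the film is height-limited at 4148.00 × 3111.00.
Second fit — the 5:3 canvas into 4335×2890 spans the width: 4335.00 × 2601.00 (×0.8361 from 5185×3111).
So the film's width is 4148.00 × 0.8361 ≈ 3468.00.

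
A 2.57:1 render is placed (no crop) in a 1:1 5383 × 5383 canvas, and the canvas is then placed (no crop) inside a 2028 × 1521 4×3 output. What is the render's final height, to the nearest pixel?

592 px

2.57:1 in 5383×5383: fills the width, so the render is 5383.00 × 2094.55.
Second fit — the 1:1 canvas into 2028×1521 spans the height: 1521.00 × 1521.00 (×0.2826 from 5383×5383).
Applying the same ×0.2826: 2094.55 → 591.83.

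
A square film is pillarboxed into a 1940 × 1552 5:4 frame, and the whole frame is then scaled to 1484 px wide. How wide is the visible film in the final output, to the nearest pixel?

In the 1940×1552 frame the film fills the height: width = 1552 × 1/1 ≈ 1552.00 px.
Scaling 1940 → 1484 is ×0.7649, so the width becomes 1552.00 × 0.7649 ≈ 1187.20 px.

1187 px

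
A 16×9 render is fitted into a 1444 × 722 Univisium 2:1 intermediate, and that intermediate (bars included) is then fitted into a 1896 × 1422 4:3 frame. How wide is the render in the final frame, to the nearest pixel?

First fit — 16×9 into 1444×722 spans the height: 1283.56 × 722.00.
Univisium 2:1 in 1896×1422: fills the width, so the intermediate becomes 1896.00 × 948.00 — a scale of ×1.3130.
Applying the same ×1.3130: 1283.56 → 1685.33.

1685 px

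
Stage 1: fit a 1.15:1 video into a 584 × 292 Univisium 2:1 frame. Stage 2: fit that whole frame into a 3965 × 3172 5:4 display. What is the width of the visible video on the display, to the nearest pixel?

First fit — 1.15:1 into 584×292 spans the height: 335.80 × 292.00.
Univisium 2:1 in 3965×3172: fills the width, so the intermediate becomes 3965.00 × 1982.50 — a scale of ×6.7894.
So the video's width is 335.80 × 6.7894 ≈ 2279.88.

2280 px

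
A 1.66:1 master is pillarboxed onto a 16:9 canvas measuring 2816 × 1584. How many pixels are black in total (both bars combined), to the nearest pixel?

Since 1.660 < 1.778, the master is height-limited.
That makes the image 2629.4400 px wide (1584 × 1.660).
Leftover width: 2816 − 2629.4400 = 186.5600 px.
Bar area = 186.5600 × 1584 ≈ 295511 px.

295511 pixels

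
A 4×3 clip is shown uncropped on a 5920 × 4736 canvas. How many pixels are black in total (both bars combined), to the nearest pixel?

1752320 pixels

4×3 is wider than 5:4, so it spans the full width.
That makes the image 4440.0000 px tall (5920 × 3/4).
Leftover height: 4736 − 4440.0000 = 296.0000 px.
That's 296.0000 × 5920 ≈ 1752320 black pixels.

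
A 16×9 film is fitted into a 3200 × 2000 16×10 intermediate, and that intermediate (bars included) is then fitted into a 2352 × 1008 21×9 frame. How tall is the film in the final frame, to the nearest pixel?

16×9 in 3200×2000: fills the width, so the film is 3200.00 × 1800.00.
Second fit — the 16×10 canvas into 2352×1008 spans the height: 1612.80 × 1008.00 (×0.5040 from 3200×2000).
The film scales with it: height 1800.00 × 0.5040 ≈ 907.20.

907 px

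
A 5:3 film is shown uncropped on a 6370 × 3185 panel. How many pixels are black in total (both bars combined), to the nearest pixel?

3381408 pixels

5:3 is narrower than Univisium 2:1, so it spans the full height.
That makes the image 5308.3333 px wide (3185 × 5/3).
Leftover width: 6370 − 5308.3333 = 1061.6667 px.
Across the 3185-px span: 1061.6667 × 3185 ≈ 3381408 px.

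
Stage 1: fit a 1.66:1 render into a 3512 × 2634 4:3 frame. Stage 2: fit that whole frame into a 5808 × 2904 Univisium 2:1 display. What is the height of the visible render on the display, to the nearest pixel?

2333 px

1.66:1 in 3512×2634: fills the width, so the render is 3512.00 × 2115.66.
Second fit — the 4:3 canvas into 5808×2904 spans the height: 3872.00 × 2904.00 (×1.1025 from 3512×2634).
So the render's height is 2115.66 × 1.1025 ≈ 2332.53.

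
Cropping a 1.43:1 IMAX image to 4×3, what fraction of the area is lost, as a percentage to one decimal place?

6.8%

The height stays; only width is cut (since 4×3 is narrower than 1.43:1 IMAX).
Fraction kept = (1.333)/(1.430) ≈ 93.24%, so 6.76% is lost.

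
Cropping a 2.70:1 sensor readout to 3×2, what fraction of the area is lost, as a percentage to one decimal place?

The height stays; only width is cut (since 3×2 is narrower than 2.70:1).
Area ratio = (1.500)/(2.700) = 55.56%; the remaining 44.44% is cropped out.

44.4%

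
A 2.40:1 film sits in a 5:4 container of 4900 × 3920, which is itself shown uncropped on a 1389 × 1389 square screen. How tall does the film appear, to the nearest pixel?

2.40:1 in 4900×3920: fills the width, so the film is 4900.00 × 2041.67.
Second fit — the 5:4 canvas into 1389×1389 spans the width: 1389.00 × 1111.20 (×0.2835 from 4900×3920).
Applying the same ×0.2835: 2041.67 → 578.75.

579 px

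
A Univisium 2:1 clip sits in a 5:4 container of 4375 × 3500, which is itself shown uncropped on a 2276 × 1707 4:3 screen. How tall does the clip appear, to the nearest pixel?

First fit — Univisium 2:1 into 4375×3500 spans the width: 4375.00 × 2187.50.
The 5:4 canvas is height-limited in 2276×1707, giving 2133.75 × 1707.00; scale factor 0.4877.
The clip scales with it: height 2187.50 × 0.4877 ≈ 1066.88.

1067 px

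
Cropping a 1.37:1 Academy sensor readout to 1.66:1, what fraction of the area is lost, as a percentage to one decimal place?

The width stays; only height is cut (since 1.66:1 is wider than 1.37:1 Academy).
(1.370)/(1.660) ≈ 0.825 of the area survives, leaving 17.47% discarded.

17.5%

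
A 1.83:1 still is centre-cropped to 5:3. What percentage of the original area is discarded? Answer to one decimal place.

8.9%

Going from 1.83:1 to 5:3 means cutting width while keeping height.
Fraction kept = (1.667)/(1.830) ≈ 91.07%, so 8.93% is lost.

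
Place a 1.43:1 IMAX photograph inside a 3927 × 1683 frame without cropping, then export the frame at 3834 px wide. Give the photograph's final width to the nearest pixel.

2350 px

Fitted into 3927×1683, the photograph spans the height; its width is 1683 × 1.430 ≈ 2406.69 px.
The frame scales by 3834/3927 = 0.9763; 2406.69 × 0.9763 ≈ 2349.69 px.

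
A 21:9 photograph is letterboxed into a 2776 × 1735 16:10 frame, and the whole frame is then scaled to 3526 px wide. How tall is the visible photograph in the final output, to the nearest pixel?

1511 px

Fitted into 2776×1735, the photograph spans the width; its height is 2776 × 9/21 ≈ 1189.71 px.
Scaling 2776 → 3526 is ×1.2702, so the height becomes 1189.71 × 1.2702 ≈ 1511.14 px.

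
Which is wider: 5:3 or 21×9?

21×9

5:3 = 1.667 and 21×9 = 2.333; 2.333 > 1.667.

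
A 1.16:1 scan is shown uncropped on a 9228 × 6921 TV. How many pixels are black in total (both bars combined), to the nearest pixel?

8302708 pixels

Since 1.160 < 1.333, the scan is height-limited.
The scan is 6921 × 1.160 ≈ 8028.3600 px wide.
9228 − 8028.3600 = 1199.6400 px of bars.
Across the 6921-px span: 1199.6400 × 6921 ≈ 8302708 px.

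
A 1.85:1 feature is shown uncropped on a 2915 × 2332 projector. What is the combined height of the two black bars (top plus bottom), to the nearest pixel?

756 px

1.85:1 is wider than 5:4, so it spans the full width.
Content height = 2915 / 1.850 ≈ 1575.68 px.
Black = 2332 − 1575.68 = 756.32 px.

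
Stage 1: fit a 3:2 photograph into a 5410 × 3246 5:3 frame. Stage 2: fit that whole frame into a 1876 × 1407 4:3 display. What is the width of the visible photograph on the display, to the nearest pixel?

Inside the 5410×3246 canvas the photograph is height-limited at 4869.00 × 3246.00.
The 5:3 canvas is width-limited in 1876×1407, giving 1876.00 × 1125.60; scale factor 0.3468.
Applying the same ×0.3468: 4869.00 → 1688.40.

1688 px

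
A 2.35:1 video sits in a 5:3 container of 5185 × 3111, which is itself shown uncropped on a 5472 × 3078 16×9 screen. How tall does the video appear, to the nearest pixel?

2.35:1 in 5185×3111: fills the width, so the video is 5185.00 × 2206.38.
5:3 in 5472×3078: fills the height, so the intermediate becomes 5130.00 × 3078.00 — a scale of ×0.9894.
So the video's height is 2206.38 × 0.9894 ≈ 2182.98.

2183 px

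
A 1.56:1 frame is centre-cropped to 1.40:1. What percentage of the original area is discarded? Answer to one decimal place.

Going from 1.56:1 to 1.40:1 means cutting width while keeping height.
Area ratio = (1.400)/(1.560) = 89.74%; the remaining 10.26% is cropped out.

10.3%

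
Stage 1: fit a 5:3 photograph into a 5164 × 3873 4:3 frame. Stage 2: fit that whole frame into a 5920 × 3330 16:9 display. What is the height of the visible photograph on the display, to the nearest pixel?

2664 px

5:3 in 5164×3873: fills the width, so the photograph is 5164.00 × 3098.40.
Second fit — the 4:3 canvas into 5920×3330 spans the height: 4440.00 × 3330.00 (×0.8598 from 5164×3873).
The photograph scales with it: height 3098.40 × 0.8598 ≈ 2664.00.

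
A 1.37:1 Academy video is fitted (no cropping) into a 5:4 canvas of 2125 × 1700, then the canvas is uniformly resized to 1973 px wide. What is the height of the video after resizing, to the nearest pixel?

Fitted into 2125×1700, the video spans the width; its height is 2125 / 1.370 ≈ 1551.09 px.
Resizing to 1973 px wide multiplies everything by 0.9285: 1551.09 → 1440.15 px.

1440 px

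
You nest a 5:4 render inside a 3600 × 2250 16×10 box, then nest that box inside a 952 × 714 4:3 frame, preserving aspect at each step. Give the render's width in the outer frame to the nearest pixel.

Inside the 3600×2250 canvas the render is height-limited at 2812.50 × 2250.00.
16×10 in 952×714: fills the width, so the intermediate becomes 952.00 × 595.00 — a scale of ×0.2644.
So the render's width is 2812.50 × 0.2644 ≈ 743.75.

744 px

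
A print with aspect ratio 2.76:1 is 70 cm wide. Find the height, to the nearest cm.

25 cm

At 2.76:1, 70 / 2.760 ≈ 25.36.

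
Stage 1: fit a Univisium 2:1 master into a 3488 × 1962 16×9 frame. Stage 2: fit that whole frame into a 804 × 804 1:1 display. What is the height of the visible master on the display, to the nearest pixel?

Univisium 2:1 in 3488×1962: fills the width, so the master is 3488.00 × 1744.00.
Second fit — the 16×9 canvas into 804×804 spans the width: 804.00 × 452.25 (×0.2305 from 3488×1962).
Applying the same ×0.2305: 1744.00 → 402.00.

402 px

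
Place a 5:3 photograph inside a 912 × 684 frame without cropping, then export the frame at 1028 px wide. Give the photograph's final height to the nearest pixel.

617 px

At 912×684 the photograph is width-limited, so height = 912 × 3/5 ≈ 547.20 px.
Scaling 912 → 1028 is ×1.1272, so the height becomes 547.20 × 1.1272 ≈ 616.80 px.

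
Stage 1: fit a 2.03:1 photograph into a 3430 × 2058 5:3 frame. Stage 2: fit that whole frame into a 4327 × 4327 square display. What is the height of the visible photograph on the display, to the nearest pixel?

2132 px

Inside the 3430×2058 canvas the photograph is width-limited at 3430.00 × 1689.66.
Second fit — the 5:3 canvas into 4327×4327 spans the width: 4327.00 × 2596.20 (×1.2615 from 3430×2058).
So the photograph's height is 1689.66 × 1.2615 ≈ 2131.53.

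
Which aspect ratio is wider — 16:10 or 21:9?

16:10 = 1.6 and 21:9 = 2.333; 2.333 > 1.6.

21:9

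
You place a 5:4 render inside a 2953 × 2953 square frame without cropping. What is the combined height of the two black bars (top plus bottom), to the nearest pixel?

591 px

5:4 (1.250) > square (1.000), so the render fills the width.
Content height = 2953 × 4/5 ≈ 2362.40 px.
2953 − 2362.40 = 590.60 px of bars.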